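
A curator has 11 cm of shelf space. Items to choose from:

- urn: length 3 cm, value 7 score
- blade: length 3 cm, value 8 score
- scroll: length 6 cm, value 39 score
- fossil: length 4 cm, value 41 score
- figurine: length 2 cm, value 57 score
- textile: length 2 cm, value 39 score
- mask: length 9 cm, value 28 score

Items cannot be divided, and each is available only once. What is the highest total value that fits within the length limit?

Check high-value combinations within 11 cm:
- blade+fossil+figurine+textile: length 3+4+2+2=11, value 8+41+57+39=145
- urn+fossil+figurine+textile: length 3+4+2+2=11, value 7+41+57+39=144
- fossil+figurine+textile: length 4+2+2=8, value 41+57+39=137
Best: 145 score.

145 score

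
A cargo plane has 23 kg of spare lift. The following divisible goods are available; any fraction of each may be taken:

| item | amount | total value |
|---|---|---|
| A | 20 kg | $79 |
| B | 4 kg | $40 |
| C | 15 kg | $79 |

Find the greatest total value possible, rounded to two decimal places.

134.80

Take in order of value per unit:
- B (40/4 per unit): all 4 → value 40, running total 40.00
- C (79/15 per unit): all 15 → value 79, running total 119.00
- A (79/20 per unit): 4 of 20 → value 4×79/20 = 15.8000, running total 134.80
Total 134.80.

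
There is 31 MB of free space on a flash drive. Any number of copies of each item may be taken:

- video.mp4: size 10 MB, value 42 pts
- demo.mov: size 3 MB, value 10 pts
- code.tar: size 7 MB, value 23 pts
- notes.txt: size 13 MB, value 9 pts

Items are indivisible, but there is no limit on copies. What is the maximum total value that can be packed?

Best value-per-unit is video.mp4 at 42/10, and filling with it alone uses size 3×10=30. No mix of the others beats 3×42 = 126.

126 pts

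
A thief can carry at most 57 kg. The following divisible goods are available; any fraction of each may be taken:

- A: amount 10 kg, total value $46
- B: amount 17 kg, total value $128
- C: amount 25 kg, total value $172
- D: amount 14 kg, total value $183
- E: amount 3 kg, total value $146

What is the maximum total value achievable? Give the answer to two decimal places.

615.24

Take in order of value per unit:
- E (146/3 per unit): all 3 → value 146, running total 146.00
- D (183/14 per unit): all 14 → value 183, running total 329.00
- B (128/17 per unit): all 17 → value 128, running total 457.00
- C (172/25 per unit): 23 of 25 → value 23×172/25 = 158.2400, running total 615.24
Total 615.24.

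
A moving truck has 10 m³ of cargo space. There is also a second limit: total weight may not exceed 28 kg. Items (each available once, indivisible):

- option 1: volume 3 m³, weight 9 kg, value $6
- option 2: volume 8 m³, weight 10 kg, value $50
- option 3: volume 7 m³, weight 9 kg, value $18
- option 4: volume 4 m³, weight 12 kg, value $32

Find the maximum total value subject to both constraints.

$50

Feasible sets respecting both limits:
- option 2: volume 8, weight 10, value 50
- option 1+option 4: volume 7, weight 21, value 38
- option 4: volume 4, weight 12, value 32
- option 1+option 3: volume 10, weight 18, value 24
Best: $50.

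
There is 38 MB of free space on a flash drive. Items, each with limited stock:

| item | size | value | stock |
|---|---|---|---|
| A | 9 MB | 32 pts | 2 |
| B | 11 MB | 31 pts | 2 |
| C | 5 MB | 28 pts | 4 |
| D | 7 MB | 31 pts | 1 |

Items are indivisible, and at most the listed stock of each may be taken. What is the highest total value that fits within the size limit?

176 pts

Top feasible selections:
- 2×A + 4×C: size 38, value 176
- 1×A + 4×C + 1×D: size 36, value 175
- 1×B + 4×C + 1×D: size 38, value 174
Best: 176 pts.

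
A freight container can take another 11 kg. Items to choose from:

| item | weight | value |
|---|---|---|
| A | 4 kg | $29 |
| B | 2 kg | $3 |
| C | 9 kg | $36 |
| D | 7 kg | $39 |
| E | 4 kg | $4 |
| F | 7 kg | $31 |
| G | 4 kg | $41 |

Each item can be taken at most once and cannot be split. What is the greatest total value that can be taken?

Check high-value combinations within 11 kg:
- D+G: weight 7+4=11, value 39+41=80
- A+B+G: weight 4+2+4=10, value 29+3+41=73
- F+G: weight 7+4=11, value 31+41=72
Best: $80.

$80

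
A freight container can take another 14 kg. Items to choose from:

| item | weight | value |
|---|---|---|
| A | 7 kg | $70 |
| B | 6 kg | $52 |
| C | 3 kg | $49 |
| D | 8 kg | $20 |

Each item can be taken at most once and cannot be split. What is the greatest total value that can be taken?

$122

This is a 0/1 knapsack; check combinations near the capacity.
- A+B: weight 7+6=13, value 70+52=122
- A+C: weight 7+3=10, value 70+49=119
- B+C: weight 6+3=9, value 52+49=101
- B+D: weight 6+8=14, value 52+20=72
- A: weight 7, value 70
Best: $122.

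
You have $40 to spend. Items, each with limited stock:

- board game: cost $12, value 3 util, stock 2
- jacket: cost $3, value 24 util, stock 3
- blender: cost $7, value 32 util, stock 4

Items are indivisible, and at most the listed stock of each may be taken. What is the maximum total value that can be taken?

200 util

Best selections within cost 40 and stock limits:
- 3×jacket + 4×blender: cost 37, value 200
- 2×jacket + 4×blender: cost 34, value 176
Best: 200 util.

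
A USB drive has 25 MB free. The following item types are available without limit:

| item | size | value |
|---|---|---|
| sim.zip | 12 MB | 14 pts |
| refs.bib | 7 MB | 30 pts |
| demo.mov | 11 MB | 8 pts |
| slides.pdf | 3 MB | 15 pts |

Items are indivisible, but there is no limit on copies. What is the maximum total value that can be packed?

120 pts

Best value-per-unit is slides.pdf at 15/3; filling with it alone gives 8×15 = 120.
Optimal mix: 1×refs.bib + 6×slides.pdf → size 25, value 120.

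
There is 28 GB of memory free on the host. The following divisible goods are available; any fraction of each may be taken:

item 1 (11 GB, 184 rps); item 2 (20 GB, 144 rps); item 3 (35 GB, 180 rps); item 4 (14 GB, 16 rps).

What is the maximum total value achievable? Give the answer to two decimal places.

306.40

Take in order of value per unit:
- item 1 (184/11 per unit): all 11 → value 184, running total 184.00
- item 2 (144/20 per unit): 17 of 20 → value 17×144/20 = 122.4000, running total 306.40
Total 306.40.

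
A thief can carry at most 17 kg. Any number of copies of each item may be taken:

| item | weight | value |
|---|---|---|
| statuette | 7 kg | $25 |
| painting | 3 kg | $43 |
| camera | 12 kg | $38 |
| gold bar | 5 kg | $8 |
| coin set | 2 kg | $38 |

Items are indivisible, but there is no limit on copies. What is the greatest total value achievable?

$309

Best value-per-unit is coin set at 38/2; filling with it alone gives 8×38 = 304.
Optimal mix: 1×painting + 7×coin set → weight 17, value 309.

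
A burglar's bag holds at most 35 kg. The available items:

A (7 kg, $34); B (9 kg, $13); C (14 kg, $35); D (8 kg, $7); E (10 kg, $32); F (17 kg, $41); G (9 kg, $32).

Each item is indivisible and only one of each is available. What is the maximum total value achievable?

Check high-value combinations within 35 kg:
- A+B+E+G: weight 7+9+10+9=35, value 34+13+32+32=111
- A+F+G: weight 7+17+9=33, value 34+41+32=107
- A+E+F: weight 7+10+17=34, value 34+32+41=107
- A+D+E+G: weight 7+8+10+9=34, value 34+7+32+32=105
Best: $111.

$111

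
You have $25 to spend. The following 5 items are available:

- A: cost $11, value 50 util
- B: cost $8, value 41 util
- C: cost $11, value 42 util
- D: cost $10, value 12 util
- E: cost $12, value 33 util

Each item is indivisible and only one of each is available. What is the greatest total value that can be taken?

92 util

Check high-value combinations within $25:
- A+C: cost 11+11=22, value 50+42=92
- A+B: cost 11+8=19, value 50+41=91
- B+C: cost 8+11=19, value 41+42=83
- A+E: cost 11+12=23, value 50+33=83
Best: 92 util.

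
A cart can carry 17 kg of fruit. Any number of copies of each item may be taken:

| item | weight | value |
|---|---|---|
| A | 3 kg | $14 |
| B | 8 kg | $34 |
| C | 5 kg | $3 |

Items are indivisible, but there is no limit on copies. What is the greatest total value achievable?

$76

Best value-per-unit is A at 14/3; filling with it alone gives 5×14 = 70.
Optimal mix: 3×A + 1×B → weight 17, value 76.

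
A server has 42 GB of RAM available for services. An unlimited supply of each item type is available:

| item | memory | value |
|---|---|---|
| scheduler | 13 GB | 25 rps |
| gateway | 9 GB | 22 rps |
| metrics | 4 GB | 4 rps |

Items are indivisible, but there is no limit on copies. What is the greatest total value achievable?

Best value-per-unit is gateway at 22/9; filling with it alone gives 4×22 = 88.
Optimal mix: 4×gateway + 1×metrics → memory 40, value 92.

92 rps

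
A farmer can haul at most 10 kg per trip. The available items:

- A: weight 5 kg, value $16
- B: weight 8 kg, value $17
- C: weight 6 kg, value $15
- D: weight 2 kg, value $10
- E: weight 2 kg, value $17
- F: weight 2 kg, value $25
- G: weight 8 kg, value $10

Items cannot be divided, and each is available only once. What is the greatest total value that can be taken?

$58

This is a 0/1 knapsack; check combinations near the capacity.
- A+E+F: weight 5+2+2=9, value 16+17+25=58
- C+E+F: weight 6+2+2=10, value 15+17+25=57
- D+E+F: weight 2+2+2=6, value 10+17+25=52
- A+D+F: weight 5+2+2=9, value 16+10+25=51
Best: $58.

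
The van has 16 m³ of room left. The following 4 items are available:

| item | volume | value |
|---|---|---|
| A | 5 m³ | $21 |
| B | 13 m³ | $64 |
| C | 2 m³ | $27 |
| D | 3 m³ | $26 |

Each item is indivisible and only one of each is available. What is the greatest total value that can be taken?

$91

Check high-value combinations within 16 m³:
- B+C: volume 13+2=15, value 64+27=91
- B+D: volume 13+3=16, value 64+26=90
- A+C+D: volume 5+2+3=10, value 21+27+26=74
Best: $91.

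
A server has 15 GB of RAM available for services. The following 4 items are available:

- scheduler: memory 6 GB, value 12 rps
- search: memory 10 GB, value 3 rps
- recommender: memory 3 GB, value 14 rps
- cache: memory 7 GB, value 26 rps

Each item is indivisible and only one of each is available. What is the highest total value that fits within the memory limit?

Check high-value combinations within 15 GB:
- recommender+cache: memory 3+7=10, value 14+26=40
- scheduler+cache: memory 6+7=13, value 12+26=38
- cache: memory 7, value 26
- scheduler+recommender: memory 6+3=9, value 12+14=26
- search+recommender: memory 10+3=13, value 3+14=17
Best: 40 rps.

40 rps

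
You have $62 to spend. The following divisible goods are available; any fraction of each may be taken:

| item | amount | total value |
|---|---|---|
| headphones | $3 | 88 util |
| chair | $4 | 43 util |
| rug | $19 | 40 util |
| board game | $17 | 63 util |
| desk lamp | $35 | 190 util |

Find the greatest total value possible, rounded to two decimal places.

390.32

Take in order of value per unit:
- headphones (88/3 per unit): all 3 → value 88, running total 88.00
- chair (43/4 per unit): all 4 → value 43, running total 131.00
- desk lamp (190/35 per unit): all 35 → value 190, running total 321.00
- board game (63/17 per unit): all 17 → value 63, running total 384.00
- rug (40/19 per unit): 3 of 19 → value 3×40/19 = 6.3158, running total 390.32
Total 390.32.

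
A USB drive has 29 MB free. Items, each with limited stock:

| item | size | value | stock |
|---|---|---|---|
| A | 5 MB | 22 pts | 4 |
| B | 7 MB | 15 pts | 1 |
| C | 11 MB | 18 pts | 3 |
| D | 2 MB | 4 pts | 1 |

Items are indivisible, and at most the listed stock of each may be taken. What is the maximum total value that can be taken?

Top feasible selections:
- 4×A + 1×B + 1×D: size 29, value 107
- 4×A + 1×B: size 27, value 103
Best: 107 pts.

107 pts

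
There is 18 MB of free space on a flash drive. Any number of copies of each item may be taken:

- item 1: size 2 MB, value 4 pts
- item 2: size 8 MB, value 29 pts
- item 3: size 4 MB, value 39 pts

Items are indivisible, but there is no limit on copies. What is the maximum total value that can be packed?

Best value-per-unit is item 3 at 39/4; filling with it alone gives 4×39 = 156.
Optimal mix: 1×item 1 + 4×item 3 → size 18, value 160.

160 pts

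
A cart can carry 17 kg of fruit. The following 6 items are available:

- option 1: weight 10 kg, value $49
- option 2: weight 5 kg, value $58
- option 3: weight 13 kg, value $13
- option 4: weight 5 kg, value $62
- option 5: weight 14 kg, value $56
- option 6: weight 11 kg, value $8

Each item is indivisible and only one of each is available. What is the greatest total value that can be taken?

$120

Check high-value combinations within 17 kg:
- option 2+option 4: weight 5+5=10, value 58+62=120
- option 1+option 4: weight 10+5=15, value 49+62=111
- option 1+option 2: weight 10+5=15, value 49+58=107
- option 4+option 6: weight 5+11=16, value 62+8=70
- option 2+option 6: weight 5+11=16, value 58+8=66
Best: $120.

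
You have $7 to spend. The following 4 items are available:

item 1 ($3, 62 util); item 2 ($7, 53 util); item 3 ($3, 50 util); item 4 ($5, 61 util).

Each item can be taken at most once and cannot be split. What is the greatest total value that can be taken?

This is a 0/1 knapsack; check combinations near the capacity.
- item 1+item 3: cost 3+3=6, value 62+50=112
- item 1: cost 3, value 62
- item 4: cost 5, value 61
- item 2: cost 7, value 53
- item 3: cost 3, value 50
Best: 112 util.

112 util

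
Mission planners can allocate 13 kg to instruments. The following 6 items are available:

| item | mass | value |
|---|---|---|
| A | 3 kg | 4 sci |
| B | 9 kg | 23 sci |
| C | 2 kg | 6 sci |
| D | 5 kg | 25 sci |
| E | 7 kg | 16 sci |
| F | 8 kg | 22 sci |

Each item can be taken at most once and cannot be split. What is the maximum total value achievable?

47 sci

Check high-value combinations within 13 kg:
- D+F: mass 5+8=13, value 25+22=47
- D+E: mass 5+7=12, value 25+16=41
- A+C+D: mass 3+2+5=10, value 4+6+25=35
- A+C+F: mass 3+2+8=13, value 4+6+22=32
Best: 47 sci.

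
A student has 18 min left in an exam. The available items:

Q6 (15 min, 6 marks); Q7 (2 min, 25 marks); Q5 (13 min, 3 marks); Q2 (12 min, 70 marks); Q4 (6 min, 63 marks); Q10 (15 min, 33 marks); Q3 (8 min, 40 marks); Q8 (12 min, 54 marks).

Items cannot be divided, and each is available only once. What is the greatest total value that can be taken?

133 marks

Check high-value combinations within 18 min:
- Q2+Q4: time 12+6=18, value 70+63=133
- Q7+Q4+Q3: time 2+6+8=16, value 25+63+40=128
- Q4+Q8: time 6+12=18, value 63+54=117
- Q4+Q3: time 6+8=14, value 63+40=103
Best: 133 marks.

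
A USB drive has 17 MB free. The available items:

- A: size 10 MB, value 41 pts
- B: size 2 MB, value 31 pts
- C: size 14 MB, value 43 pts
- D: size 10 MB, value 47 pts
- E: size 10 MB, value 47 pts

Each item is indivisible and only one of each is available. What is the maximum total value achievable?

78 pts

Check high-value combinations within 17 MB:
- B+D: size 2+10=12, value 31+47=78
- B+E: size 2+10=12, value 31+47=78
- B+C: size 2+14=16, value 31+43=74
Best: 78 pts.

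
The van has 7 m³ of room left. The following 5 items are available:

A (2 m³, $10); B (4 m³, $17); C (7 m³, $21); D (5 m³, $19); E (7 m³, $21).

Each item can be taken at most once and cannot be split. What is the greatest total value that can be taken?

Check high-value combinations within 7 m³:
- A+D: volume 2+5=7, value 10+19=29
- A+B: volume 2+4=6, value 10+17=27
- C: volume 7, value 21
Best: $29.

$29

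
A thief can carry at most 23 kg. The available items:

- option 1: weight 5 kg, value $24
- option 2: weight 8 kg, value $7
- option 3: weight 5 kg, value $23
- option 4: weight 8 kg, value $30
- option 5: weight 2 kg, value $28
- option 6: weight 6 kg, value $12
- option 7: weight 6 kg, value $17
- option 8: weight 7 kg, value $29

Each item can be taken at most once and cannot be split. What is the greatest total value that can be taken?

$111

Check high-value combinations within 23 kg:
- option 1+option 4+option 5+option 8: weight 5+8+2+7=22, value 24+30+28+29=111
- option 3+option 4+option 5+option 8: weight 5+8+2+7=22, value 23+30+28+29=110
- option 1+option 3+option 4+option 5: weight 5+5+8+2=20, value 24+23+30+28=105
Best: $111.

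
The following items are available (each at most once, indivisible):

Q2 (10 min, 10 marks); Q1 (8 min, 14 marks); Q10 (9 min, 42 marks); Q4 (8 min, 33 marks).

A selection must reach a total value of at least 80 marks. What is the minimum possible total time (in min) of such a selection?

Subsets with value ≥ 80, sorted by total time:
- Q1+Q10+Q4: time 25, value 89
- Q2+Q10+Q4: time 27, value 85
- Q2+Q1+Q10+Q4: time 35, value 99
Minimum time: 25 min.

25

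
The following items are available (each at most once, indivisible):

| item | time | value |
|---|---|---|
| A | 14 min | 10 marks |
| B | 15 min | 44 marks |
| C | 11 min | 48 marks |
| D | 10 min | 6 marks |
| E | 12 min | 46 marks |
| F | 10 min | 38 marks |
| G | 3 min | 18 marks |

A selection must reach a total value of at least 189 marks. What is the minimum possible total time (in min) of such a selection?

51

Subsets with value ≥ 189, sorted by total time:
- B+C+E+F+G: time 51, value 194
- B+C+D+E+F+G: time 61, value 200
Minimum time: 51 min.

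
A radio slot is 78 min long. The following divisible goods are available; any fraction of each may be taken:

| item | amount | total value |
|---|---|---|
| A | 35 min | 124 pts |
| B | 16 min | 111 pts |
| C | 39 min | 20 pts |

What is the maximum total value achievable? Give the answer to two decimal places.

248.85

Take in order of value per unit:
- B (111/16 per unit): all 16 → value 111, running total 111.00
- A (124/35 per unit): all 35 → value 124, running total 235.00
- C (20/39 per unit): 27 of 39 → value 27×20/39 = 13.8462, running total 248.85
Total 248.85.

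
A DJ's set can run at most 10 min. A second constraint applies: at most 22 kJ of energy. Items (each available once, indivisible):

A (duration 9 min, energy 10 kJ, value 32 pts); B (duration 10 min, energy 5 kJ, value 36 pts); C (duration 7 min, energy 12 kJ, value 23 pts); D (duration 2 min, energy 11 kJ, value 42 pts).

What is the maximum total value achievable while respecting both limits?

42 pts

Feasible sets respecting both limits:
- D: duration 2, energy 11, value 42
- B: duration 10, energy 5, value 36
- A: duration 9, energy 10, value 32
Best: 42 pts.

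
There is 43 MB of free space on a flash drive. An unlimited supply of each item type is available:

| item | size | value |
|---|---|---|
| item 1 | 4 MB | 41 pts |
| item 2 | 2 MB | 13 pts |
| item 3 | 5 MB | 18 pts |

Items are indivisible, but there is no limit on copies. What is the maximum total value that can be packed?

Best value-per-unit is item 1 at 41/4; filling with it alone gives 10×41 = 410.
Optimal mix: 10×item 1 + 1×item 2 → size 42, value 423.

423 pts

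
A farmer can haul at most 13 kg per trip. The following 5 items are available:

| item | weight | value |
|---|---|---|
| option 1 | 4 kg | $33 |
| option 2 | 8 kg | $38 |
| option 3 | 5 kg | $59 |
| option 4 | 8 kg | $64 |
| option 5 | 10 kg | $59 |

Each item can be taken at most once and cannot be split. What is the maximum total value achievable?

$123

This is a 0/1 knapsack; check combinations near the capacity.
- option 3+option 4: weight 5+8=13, value 59+64=123
- option 1+option 4: weight 4+8=12, value 33+64=97
- option 2+option 3: weight 8+5=13, value 38+59=97
Best: $123.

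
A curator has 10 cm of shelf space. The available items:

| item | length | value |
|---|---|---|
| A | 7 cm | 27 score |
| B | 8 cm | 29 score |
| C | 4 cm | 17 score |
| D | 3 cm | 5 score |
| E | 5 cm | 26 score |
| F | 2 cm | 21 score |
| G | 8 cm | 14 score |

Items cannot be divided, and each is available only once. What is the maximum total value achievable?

52 score

Check high-value combinations within 10 cm:
- D+E+F: length 3+5+2=10, value 5+26+21=52
- B+F: length 8+2=10, value 29+21=50
- A+F: length 7+2=9, value 27+21=48
Best: 52 score.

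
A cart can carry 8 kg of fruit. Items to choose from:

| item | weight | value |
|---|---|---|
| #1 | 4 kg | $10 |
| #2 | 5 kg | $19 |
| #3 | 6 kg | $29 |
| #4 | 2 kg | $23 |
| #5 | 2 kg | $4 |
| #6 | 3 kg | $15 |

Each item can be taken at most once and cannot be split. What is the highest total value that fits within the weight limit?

Check high-value combinations within 8 kg:
- #3+#4: weight 6+2=8, value 29+23=52
- #2+#4: weight 5+2=7, value 19+23=42
- #4+#5+#6: weight 2+2+3=7, value 23+4+15=42
Best: $52.

$52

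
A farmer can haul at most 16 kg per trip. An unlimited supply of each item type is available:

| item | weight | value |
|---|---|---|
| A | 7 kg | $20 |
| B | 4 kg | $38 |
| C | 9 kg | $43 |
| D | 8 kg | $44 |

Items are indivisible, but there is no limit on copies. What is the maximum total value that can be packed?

$152

Best value-per-unit is B at 38/4, and filling with it alone uses weight 4×4=16. No mix of the others beats 4×38 = 152.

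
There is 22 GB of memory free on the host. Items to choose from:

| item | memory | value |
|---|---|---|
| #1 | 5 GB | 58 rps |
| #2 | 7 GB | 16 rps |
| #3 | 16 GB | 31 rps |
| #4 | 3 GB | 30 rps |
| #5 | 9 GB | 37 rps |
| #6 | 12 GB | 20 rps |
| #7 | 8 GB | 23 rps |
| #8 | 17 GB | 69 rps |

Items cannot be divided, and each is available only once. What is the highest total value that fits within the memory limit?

Check high-value combinations within 22 GB:
- #1+#8: memory 5+17=22, value 58+69=127
- #1+#4+#5: memory 5+3+9=17, value 58+30+37=125
- #1+#5+#7: memory 5+9+8=22, value 58+37+23=118
Best: 127 rps.

127 rps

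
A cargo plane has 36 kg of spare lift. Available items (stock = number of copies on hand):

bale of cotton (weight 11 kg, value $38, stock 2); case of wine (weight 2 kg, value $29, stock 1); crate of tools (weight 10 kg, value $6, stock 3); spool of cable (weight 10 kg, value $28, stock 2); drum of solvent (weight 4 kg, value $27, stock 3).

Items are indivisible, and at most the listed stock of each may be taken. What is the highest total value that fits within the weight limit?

Top feasible selections:
- 2×bale of cotton + 1×case of wine + 3×drum of solvent: weight 36, value 186
- 1×bale of cotton + 1×case of wine + 1×spool of cable + 3×drum of solvent: weight 35, value 176
Best: $186.

$186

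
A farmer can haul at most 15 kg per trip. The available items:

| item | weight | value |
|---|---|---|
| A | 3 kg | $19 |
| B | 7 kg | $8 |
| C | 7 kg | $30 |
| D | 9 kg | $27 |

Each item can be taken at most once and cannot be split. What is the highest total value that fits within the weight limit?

$49

This is a 0/1 knapsack; check combinations near the capacity.
- A+C: weight 3+7=10, value 19+30=49
- A+D: weight 3+9=12, value 19+27=46
- B+C: weight 7+7=14, value 8+30=38
- C: weight 7, value 30
- D: weight 9, value 27
Best: $49.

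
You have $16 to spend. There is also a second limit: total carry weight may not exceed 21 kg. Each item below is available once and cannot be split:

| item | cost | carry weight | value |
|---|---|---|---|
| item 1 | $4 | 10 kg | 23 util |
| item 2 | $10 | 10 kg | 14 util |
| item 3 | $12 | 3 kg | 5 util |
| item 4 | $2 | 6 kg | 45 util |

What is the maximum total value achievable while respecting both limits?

68 util

Feasible sets respecting both limits:
- item 1+item 4: cost 6, carry weight 16, value 68
- item 2+item 4: cost 12, carry weight 16, value 59
- item 3+item 4: cost 14, carry weight 9, value 50
- item 4: cost 2, carry weight 6, value 45
Best: 68 util.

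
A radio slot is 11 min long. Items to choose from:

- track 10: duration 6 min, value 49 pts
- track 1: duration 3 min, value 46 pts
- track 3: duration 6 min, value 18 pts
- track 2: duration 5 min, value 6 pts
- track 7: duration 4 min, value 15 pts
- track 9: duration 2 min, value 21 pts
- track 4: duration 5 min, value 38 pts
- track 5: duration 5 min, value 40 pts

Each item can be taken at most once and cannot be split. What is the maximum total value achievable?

116 pts

Check high-value combinations within 11 min:
- track 10+track 1+track 9: duration 6+3+2=11, value 49+46+21=116
- track 1+track 9+track 5: duration 3+2+5=10, value 46+21+40=107
- track 1+track 9+track 4: duration 3+2+5=10, value 46+21+38=105
- track 10+track 1: duration 6+3=9, value 49+46=95
Best: 116 pts.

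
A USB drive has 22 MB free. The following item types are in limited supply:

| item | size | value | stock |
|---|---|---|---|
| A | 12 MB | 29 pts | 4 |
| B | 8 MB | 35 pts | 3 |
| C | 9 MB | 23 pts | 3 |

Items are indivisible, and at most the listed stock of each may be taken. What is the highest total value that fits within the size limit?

70 pts

Top feasible selections:
- 2×B: size 16, value 70
- 1×A + 1×B: size 20, value 64
- 1×B + 1×C: size 17, value 58
Best: 70 pts.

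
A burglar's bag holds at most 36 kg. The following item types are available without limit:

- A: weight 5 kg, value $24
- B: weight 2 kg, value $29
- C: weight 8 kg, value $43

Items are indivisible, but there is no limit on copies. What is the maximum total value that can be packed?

$522

Best value-per-unit is B at 29/2, and filling with it alone uses weight 18×2=36. No mix of the others beats 18×29 = 522.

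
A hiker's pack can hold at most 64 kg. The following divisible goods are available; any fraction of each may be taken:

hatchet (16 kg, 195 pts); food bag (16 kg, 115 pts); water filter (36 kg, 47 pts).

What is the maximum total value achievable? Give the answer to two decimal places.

Take in order of value per unit:
- hatchet (195/16 per unit): all 16 → value 195, running total 195.00
- food bag (115/16 per unit): all 16 → value 115, running total 310.00
- water filter (47/36 per unit): 32 of 36 → value 32×47/36 = 41.7778, running total 351.78
Total 351.78.

351.78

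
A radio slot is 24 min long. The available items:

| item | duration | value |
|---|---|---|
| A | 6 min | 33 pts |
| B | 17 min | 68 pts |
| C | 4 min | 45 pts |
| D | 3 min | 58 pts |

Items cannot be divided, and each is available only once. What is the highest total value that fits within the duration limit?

171 pts

Check high-value combinations within 24 min:
- B+C+D: duration 17+4+3=24, value 68+45+58=171
- A+C+D: duration 6+4+3=13, value 33+45+58=136
- B+D: duration 17+3=20, value 68+58=126
- B+C: duration 17+4=21, value 68+45=113
- C+D: duration 4+3=7, value 45+58=103
Best: 171 pts.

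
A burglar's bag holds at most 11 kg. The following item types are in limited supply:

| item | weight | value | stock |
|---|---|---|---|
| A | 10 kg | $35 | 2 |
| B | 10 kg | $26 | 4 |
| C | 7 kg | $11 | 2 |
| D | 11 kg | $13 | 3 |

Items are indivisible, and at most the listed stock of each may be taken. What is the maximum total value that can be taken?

Top feasible selections:
- 1×A: weight 10, value 35
- 1×B: weight 10, value 26
- 1×D: weight 11, value 13
- 1×C: weight 7, value 11
Best: $35.

$35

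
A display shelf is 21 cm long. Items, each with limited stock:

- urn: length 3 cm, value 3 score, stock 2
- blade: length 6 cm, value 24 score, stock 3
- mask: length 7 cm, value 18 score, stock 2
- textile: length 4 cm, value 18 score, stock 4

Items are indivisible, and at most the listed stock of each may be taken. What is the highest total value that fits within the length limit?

84 score

Best selections within length 21 and stock limits:
- 2×blade + 2×textile: length 20, value 84
- 1×urn + 1×blade + 3×textile: length 21, value 81
- 1×blade + 3×textile: length 18, value 78
- 1×blade + 1×mask + 2×textile: length 21, value 78
Best: 84 score.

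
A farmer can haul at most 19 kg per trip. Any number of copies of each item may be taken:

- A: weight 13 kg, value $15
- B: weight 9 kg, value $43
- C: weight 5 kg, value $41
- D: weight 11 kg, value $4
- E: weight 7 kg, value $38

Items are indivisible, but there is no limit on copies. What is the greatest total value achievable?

Best value-per-unit is C at 41/5; filling with it alone gives 3×41 = 123.
Optimal mix: 1×B + 2×C → weight 19, value 125.

$125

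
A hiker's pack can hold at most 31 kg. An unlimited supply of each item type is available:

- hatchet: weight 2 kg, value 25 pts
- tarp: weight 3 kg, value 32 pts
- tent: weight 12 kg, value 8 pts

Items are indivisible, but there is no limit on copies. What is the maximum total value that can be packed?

Best value-per-unit is hatchet at 25/2; filling with it alone gives 15×25 = 375.
Optimal mix: 14×hatchet + 1×tarp → weight 31, value 382.

382 pts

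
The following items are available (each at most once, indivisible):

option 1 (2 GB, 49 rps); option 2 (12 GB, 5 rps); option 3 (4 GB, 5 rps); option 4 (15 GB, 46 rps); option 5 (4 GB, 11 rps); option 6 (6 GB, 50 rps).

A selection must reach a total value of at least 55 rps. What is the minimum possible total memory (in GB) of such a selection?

6

Subsets with value ≥ 55, sorted by total memory:
- option 1+option 5: memory 6, value 60
- option 1+option 6: memory 8, value 99
Minimum memory: 6 GB.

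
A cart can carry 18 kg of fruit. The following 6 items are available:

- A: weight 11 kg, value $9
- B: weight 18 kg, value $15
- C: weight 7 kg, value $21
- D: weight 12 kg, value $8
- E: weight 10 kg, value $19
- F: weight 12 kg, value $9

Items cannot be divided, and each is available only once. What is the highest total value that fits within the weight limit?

Check high-value combinations within 18 kg:
- C+E: weight 7+10=17, value 21+19=40
- A+C: weight 11+7=18, value 9+21=30
- C: weight 7, value 21
- E: weight 10, value 19
Best: $40.

$40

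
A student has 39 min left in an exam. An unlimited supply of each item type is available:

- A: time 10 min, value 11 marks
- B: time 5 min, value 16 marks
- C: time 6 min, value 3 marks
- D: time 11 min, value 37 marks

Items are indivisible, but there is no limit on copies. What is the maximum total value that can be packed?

Best value-per-unit is D at 37/11; filling with it alone gives 3×37 = 111.
Optimal mix: 1×B + 3×D → time 38, value 127.

127 marks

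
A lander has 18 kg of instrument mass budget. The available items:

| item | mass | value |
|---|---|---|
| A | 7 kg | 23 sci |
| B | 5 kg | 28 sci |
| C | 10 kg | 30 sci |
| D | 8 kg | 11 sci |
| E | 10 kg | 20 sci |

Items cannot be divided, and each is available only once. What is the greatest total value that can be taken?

This is a 0/1 knapsack; check combinations near the capacity.
- B+C: mass 5+10=15, value 28+30=58
- A+C: mass 7+10=17, value 23+30=53
- A+B: mass 7+5=12, value 23+28=51
- B+E: mass 5+10=15, value 28+20=48
Best: 58 sci.

58 sci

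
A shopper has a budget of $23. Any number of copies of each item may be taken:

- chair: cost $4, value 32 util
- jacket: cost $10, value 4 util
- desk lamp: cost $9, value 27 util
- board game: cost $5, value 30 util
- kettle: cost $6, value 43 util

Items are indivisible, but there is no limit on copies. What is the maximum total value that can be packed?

Best value-per-unit is chair at 32/4; filling with it alone gives 5×32 = 160.
Optimal mix: 4×chair + 1×kettle → cost 22, value 171.

171 util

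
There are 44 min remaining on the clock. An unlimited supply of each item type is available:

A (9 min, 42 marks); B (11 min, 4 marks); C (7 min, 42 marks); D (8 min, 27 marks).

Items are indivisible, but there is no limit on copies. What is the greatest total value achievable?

Best value-per-unit is C at 42/7; filling with it alone gives 6×42 = 252.
Optimal mix: 1×A + 5×C → time 44, value 252.

252 marks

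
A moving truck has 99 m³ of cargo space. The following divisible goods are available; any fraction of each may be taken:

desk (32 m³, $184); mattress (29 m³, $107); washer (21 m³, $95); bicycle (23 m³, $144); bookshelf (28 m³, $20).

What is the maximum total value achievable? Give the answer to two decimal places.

507.86

Take in order of value per unit:
- bicycle (144/23 per unit): all 23 → value 144, running total 144.00
- desk (184/32 per unit): all 32 → value 184, running total 328.00
- washer (95/21 per unit): all 21 → value 95, running total 423.00
- mattress (107/29 per unit): 23 of 29 → value 23×107/29 = 84.8621, running total 507.86
Total 507.86.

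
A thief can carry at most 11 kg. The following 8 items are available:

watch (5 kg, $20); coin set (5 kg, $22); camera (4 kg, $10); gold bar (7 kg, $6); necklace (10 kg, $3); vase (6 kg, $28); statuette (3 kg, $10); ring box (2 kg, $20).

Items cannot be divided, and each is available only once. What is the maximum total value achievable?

Check high-value combinations within 11 kg:
- vase+statuette+ring box: weight 6+3+2=11, value 28+10+20=58
- coin set+statuette+ring box: weight 5+3+2=10, value 22+10+20=52
- coin set+camera+ring box: weight 5+4+2=11, value 22+10+20=52
Best: $58.

$58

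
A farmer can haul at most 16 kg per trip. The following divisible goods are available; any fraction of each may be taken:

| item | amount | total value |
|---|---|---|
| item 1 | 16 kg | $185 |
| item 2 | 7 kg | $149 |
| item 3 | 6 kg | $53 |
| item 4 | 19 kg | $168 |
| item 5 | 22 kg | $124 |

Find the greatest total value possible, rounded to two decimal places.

253.06

Take in order of value per unit:
- item 2 (149/7 per unit): all 7 → value 149, running total 149.00
- item 1 (185/16 per unit): 9 of 16 → value 9×185/16 = 104.0625, running total 253.06
Total 253.06.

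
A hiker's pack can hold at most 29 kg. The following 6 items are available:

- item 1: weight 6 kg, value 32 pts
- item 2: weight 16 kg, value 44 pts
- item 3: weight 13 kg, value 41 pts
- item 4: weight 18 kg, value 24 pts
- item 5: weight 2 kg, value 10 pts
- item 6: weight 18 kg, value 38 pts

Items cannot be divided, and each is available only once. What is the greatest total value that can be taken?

Check high-value combinations within 29 kg:
- item 1+item 2+item 5: weight 6+16+2=24, value 32+44+10=86
- item 2+item 3: weight 16+13=29, value 44+41=85
- item 1+item 3+item 5: weight 6+13+2=21, value 32+41+10=83
- item 1+item 5+item 6: weight 6+2+18=26, value 32+10+38=80
- item 1+item 2: weight 6+16=22, value 32+44=76
Best: 86 pts.

86 pts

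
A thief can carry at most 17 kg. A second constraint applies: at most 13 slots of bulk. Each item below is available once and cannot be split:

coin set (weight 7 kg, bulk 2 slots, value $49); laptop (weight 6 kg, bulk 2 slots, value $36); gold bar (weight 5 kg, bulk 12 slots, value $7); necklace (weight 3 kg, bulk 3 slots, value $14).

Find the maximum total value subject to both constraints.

Feasible sets respecting both limits:
- coin set+laptop+necklace: weight 16, bulk 7, value 99
- coin set+laptop: weight 13, bulk 4, value 85
- coin set+necklace: weight 10, bulk 5, value 63
- laptop+necklace: weight 9, bulk 5, value 50
Best: $99.

$99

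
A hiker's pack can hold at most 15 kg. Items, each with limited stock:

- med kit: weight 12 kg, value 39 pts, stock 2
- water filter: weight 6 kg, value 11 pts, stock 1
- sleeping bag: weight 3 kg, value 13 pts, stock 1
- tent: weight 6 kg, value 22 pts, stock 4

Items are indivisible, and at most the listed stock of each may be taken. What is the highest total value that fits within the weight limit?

57 pts

Best selections within weight 15 and stock limits:
- 1×sleeping bag + 2×tent: weight 15, value 57
- 1×med kit + 1×sleeping bag: weight 15, value 52
Best: 57 pts.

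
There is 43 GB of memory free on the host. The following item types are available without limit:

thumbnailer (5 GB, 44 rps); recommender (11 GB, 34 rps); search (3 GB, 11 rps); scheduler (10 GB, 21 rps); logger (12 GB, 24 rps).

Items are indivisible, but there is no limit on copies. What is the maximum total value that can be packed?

363 rps

Best value-per-unit is thumbnailer at 44/5; filling with it alone gives 8×44 = 352.
Optimal mix: 8×thumbnailer + 1×search → memory 43, value 363.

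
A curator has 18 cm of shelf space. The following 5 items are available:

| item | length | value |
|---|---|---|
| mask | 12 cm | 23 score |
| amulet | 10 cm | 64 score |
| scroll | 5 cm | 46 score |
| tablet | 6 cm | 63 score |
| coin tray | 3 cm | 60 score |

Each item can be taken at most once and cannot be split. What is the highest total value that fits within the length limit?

170 score

Check high-value combinations within 18 cm:
- amulet+scroll+coin tray: length 10+5+3=18, value 64+46+60=170
- scroll+tablet+coin tray: length 5+6+3=14, value 46+63+60=169
- amulet+tablet: length 10+6=16, value 64+63=127
- amulet+coin tray: length 10+3=13, value 64+60=124
Best: 170 score.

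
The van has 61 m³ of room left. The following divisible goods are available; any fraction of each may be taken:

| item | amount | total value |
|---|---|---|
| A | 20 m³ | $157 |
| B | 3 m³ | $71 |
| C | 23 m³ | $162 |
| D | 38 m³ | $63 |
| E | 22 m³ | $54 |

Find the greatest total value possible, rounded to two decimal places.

Take in order of value per unit:
- B (71/3 per unit): all 3 → value 71, running total 71.00
- A (157/20 per unit): all 20 → value 157, running total 228.00
- C (162/23 per unit): all 23 → value 162, running total 390.00
- E (54/22 per unit): 15 of 22 → value 15×54/22 = 36.8182, running total 426.82
Total 426.82.

426.82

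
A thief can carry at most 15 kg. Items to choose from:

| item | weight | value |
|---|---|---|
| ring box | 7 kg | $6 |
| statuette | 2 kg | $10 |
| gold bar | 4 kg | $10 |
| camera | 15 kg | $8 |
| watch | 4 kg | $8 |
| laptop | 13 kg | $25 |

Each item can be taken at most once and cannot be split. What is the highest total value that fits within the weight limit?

Check high-value combinations within 15 kg:
- statuette+laptop: weight 2+13=15, value 10+25=35
- statuette+gold bar+watch: weight 2+4+4=10, value 10+10+8=28
- ring box+statuette+gold bar: weight 7+2+4=13, value 6+10+10=26
Best: $35.

$35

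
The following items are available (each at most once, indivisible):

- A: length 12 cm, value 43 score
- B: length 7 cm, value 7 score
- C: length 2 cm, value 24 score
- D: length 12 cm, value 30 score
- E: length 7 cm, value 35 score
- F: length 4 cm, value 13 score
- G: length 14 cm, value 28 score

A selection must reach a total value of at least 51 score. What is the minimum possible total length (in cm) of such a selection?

9

Subsets with value ≥ 51, sorted by total length:
- C+E: length 9, value 59
- C+E+F: length 13, value 72
- A+C: length 14, value 67
Minimum length: 9 cm.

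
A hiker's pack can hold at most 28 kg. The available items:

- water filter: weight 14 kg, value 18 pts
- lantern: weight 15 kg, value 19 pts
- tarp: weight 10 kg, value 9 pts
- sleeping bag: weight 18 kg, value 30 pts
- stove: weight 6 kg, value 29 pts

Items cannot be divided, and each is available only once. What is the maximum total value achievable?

59 pts

Check high-value combinations within 28 kg:
- sleeping bag+stove: weight 18+6=24, value 30+29=59
- lantern+stove: weight 15+6=21, value 19+29=48
- water filter+stove: weight 14+6=20, value 18+29=47
- tarp+sleeping bag: weight 10+18=28, value 9+30=39
Best: 59 pts.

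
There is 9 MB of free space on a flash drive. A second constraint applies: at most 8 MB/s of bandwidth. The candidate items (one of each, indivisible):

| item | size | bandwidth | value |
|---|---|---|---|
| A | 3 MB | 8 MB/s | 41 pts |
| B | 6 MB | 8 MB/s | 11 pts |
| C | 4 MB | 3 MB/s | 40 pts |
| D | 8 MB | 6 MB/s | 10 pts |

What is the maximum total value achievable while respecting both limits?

Feasible sets respecting both limits:
- A: size 3, bandwidth 8, value 41
- C: size 4, bandwidth 3, value 40
- B: size 6, bandwidth 8, value 11
- D: size 8, bandwidth 6, value 10
Best: 41 pts.

41 pts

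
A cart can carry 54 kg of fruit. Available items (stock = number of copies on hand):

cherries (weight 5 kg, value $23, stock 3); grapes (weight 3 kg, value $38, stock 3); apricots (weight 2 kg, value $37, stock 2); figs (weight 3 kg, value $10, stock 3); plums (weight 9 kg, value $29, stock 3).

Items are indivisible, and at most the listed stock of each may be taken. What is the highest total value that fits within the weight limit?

$335

Best selections within weight 54 and stock limits:
- 3×cherries + 3×grapes + 2×apricots + 2×figs + 2×plums: weight 52, value 335
- 2×cherries + 3×grapes + 2×apricots + 1×figs + 3×plums: weight 53, value 331
Best: $335.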